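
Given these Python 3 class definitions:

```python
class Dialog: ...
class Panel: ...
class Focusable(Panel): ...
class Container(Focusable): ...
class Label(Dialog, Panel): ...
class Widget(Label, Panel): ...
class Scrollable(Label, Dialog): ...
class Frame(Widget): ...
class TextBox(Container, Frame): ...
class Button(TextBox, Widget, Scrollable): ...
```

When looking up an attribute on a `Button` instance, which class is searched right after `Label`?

Dialog

L[Button] = Button + merge(L[TextBox], L[Widget], L[Scrollable], [TextBox Widget Scrollable])
  take TextBox:  [TextBox Container Focusable Frame Widget Label Dialog Panel object] + [Widget Label Dialog Panel object] + [Scrollable Label Dialog Panel object] + [TextBox Widget Scrollable]
  take Container:  [Container Focusable Frame Widget Label Dialog Panel object] + [Widget Label Dialog Panel object] + [Scrollable Label Dialog Panel object] + [Widget Scrollable]
  take Focusable:  [Focusable Frame Widget Label Dialog Panel object] + [Widget Label Dialog Panel object] + [Scrollable Label Dialog Panel object] + [Widget Scrollable]
  take Frame:  [Frame Widget Label Dialog Panel object] + [Widget Label Dialog Panel object] + [Scrollable Label Dialog Panel object] + [Widget Scrollable]
  take Widget:  [Widget Label Dialog Panel object] + [Widget Label Dialog Panel object] + [Scrollable Label Dialog Panel object] + [Widget Scrollable]
  take Scrollable:  [Label Dialog Panel object] + [Label Dialog Panel object] + [Scrollable Label Dialog Panel object] + [Scrollable]
  take Label:  [Label Dialog Panel object] + [Label Dialog Panel object] + [Label Dialog Panel object]
  take Dialog:  [Dialog Panel object] + [Dialog Panel object] + [Dialog Panel object]
  take Panel:  [Panel object] + [Panel object] + [Panel object]
  take object:  [object] + [object] + [object]
MRO: Button TextBox Container Focusable Frame Widget Scrollable Label Dialog Panel object
Label is at position 7; next is Dialog.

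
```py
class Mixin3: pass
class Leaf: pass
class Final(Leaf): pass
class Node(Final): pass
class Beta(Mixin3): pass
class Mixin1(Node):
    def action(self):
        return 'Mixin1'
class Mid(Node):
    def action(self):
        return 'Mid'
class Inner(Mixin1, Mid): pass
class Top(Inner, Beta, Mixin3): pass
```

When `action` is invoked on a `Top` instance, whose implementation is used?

L[Top] = Top + merge(L[Inner], L[Beta], L[Mixin3], [Inner Beta Mixin3])
  take Inner:  [Inner Mixin1 Mid Node Final Leaf object] + [Beta Mixin3 object] + [Mixin3 object] + [Inner Beta Mixin3]
  take Mixin1:  [Mixin1 Mid Node Final Leaf object] + [Beta Mixin3 object] + [Mixin3 object] + [Beta Mixin3]
  take Mid:  [Mid Node Final Leaf object] + [Beta Mixin3 object] + [Mixin3 object] + [Beta Mixin3]
  take Node:  [Node Final Leaf object] + [Beta Mixin3 object] + [Mixin3 object] + [Beta Mixin3]
  take Final:  [Final Leaf object] + [Beta Mixin3 object] + [Mixin3 object] + [Beta Mixin3]
  take Leaf:  [Leaf object] + [Beta Mixin3 object] + [Mixin3 object] + [Beta Mixin3]
  take Beta:  [object] + [Beta Mixin3 object] + [Mixin3 object] + [Beta Mixin3]
  take Mixin3:  [object] + [Mixin3 object] + [Mixin3 object] + [Mixin3]
  take object:  [object] + [object] + [object]
MRO: Top Inner Mixin1 Mid Node Final Leaf Beta Mixin3 object
action is defined in: Mid, Mixin1. First along the MRO is Mixin1.

Mixin1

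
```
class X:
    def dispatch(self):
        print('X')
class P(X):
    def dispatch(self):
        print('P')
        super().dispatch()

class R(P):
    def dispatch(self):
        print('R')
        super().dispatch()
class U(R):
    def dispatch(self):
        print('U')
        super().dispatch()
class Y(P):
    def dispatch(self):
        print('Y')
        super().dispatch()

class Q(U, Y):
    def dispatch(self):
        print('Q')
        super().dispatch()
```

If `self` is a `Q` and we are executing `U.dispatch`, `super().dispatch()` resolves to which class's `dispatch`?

L[Q] = Q + merge(L[U], L[Y], [U Y])
  take U:  [U R P X object] + [Y P X object] + [U Y]
  take R:  [R P X object] + [Y P X object] + [Y]
  take Y:  [P X object] + [Y P X object] + [Y]
  take P:  [P X object] + [P X object]
  take X:  [X object] + [X object]
  take object:  [object] + [object]
MRO: Q U R Y P X object
super() in U.dispatch on a Q instance goes to the class after U in Q's MRO: R.

R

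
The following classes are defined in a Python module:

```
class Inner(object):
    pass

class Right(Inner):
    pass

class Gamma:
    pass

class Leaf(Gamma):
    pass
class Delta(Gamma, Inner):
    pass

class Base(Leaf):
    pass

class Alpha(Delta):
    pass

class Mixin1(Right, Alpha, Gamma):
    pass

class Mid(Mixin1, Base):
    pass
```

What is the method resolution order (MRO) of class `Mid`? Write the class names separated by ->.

L[Mid] = Mid + merge(L[Mixin1], L[Base], [Mixin1 Base])
  take Mixin1:  [Mixin1 Right Alpha Delta Gamma Inner object] + [Base Leaf Gamma object] + [Mixin1 Base]
  take Right:  [Right Alpha Delta Gamma Inner object] + [Base Leaf Gamma object] + [Base]
  take Alpha:  [Alpha Delta Gamma Inner object] + [Base Leaf Gamma object] + [Base]
  take Delta:  [Delta Gamma Inner object] + [Base Leaf Gamma object] + [Base]
  take Base:  [Gamma Inner object] + [Base Leaf Gamma object] + [Base]
  take Leaf:  [Gamma Inner object] + [Leaf Gamma object]
  take Gamma:  [Gamma Inner object] + [Gamma object]
  take Inner:  [Inner object] + [object]
  take object:  [object] + [object]

Mid -> Mixin1 -> Right -> Alpha -> Delta -> Base -> Leaf -> Gamma -> Inner -> object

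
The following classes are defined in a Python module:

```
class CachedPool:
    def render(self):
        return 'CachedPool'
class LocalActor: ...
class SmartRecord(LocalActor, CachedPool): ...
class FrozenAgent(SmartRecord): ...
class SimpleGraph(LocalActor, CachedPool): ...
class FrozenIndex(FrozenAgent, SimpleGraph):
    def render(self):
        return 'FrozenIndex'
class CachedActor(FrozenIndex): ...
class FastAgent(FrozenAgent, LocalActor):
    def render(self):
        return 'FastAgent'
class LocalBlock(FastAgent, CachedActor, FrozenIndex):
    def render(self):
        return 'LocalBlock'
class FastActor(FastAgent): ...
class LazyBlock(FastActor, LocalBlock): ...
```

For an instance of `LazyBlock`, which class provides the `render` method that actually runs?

L[LazyBlock] = LazyBlock + merge(L[FastActor], L[LocalBlock], [FastActor LocalBlock])
  take FastActor:  [FastActor FastAgent FrozenAgent SmartRecord LocalActor CachedPool object] + [LocalBlock FastAgent CachedActor FrozenIndex FrozenAgent SmartRecord SimpleGraph LocalActor CachedPool object] + [FastActor LocalBlock]
  take LocalBlock:  [FastAgent FrozenAgent SmartRecord LocalActor CachedPool object] + [LocalBlock FastAgent CachedActor FrozenIndex FrozenAgent SmartRecord SimpleGraph LocalActor CachedPool object] + [LocalBlock]
  take FastAgent:  [FastAgent FrozenAgent SmartRecord LocalActor CachedPool object] + [FastAgent CachedActor FrozenIndex FrozenAgent SmartRecord SimpleGraph LocalActor CachedPool object]
  take CachedActor:  [FrozenAgent SmartRecord LocalActor CachedPool object] + [CachedActor FrozenIndex FrozenAgent SmartRecord SimpleGraph LocalActor CachedPool object]
  take FrozenIndex:  [FrozenAgent SmartRecord LocalActor CachedPool object] + [FrozenIndex FrozenAgent SmartRecord SimpleGraph LocalActor CachedPool object]
  take FrozenAgent:  [FrozenAgent SmartRecord LocalActor CachedPool object] + [FrozenAgent SmartRecord SimpleGraph LocalActor CachedPool object]
  take SmartRecord:  [SmartRecord LocalActor CachedPool object] + [SmartRecord SimpleGraph LocalActor CachedPool object]
  take SimpleGraph:  [LocalActor CachedPool object] + [SimpleGraph LocalActor CachedPool object]
  take LocalActor:  [LocalActor CachedPool object] + [LocalActor CachedPool object]
  take CachedPool:  [CachedPool object] + [CachedPool object]
  take object:  [object] + [object]
MRO: LazyBlock FastActor LocalBlock FastAgent CachedActor FrozenIndex FrozenAgent SmartRecord SimpleGraph LocalActor CachedPool object
render is defined in: CachedPool, FastAgent, FrozenIndex, LocalBlock. First along the MRO is LocalBlock.

LocalBlock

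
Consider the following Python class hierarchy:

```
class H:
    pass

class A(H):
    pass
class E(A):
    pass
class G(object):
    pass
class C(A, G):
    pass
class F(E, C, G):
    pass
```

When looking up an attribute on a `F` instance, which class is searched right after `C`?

A

L[F] = F + merge(L[E], L[C], L[G], [E C G])
  take E:  [E A H object] + [C A H G object] + [G object] + [E C G]
  take C:  [A H object] + [C A H G object] + [G object] + [C G]
  take A:  [A H object] + [A H G object] + [G object] + [G]
  take H:  [H object] + [H G object] + [G object] + [G]
  take G:  [object] + [G object] + [G object] + [G]
  take object:  [object] + [object] + [object]
MRO: F E C A H G object
C is at position 2; next is A.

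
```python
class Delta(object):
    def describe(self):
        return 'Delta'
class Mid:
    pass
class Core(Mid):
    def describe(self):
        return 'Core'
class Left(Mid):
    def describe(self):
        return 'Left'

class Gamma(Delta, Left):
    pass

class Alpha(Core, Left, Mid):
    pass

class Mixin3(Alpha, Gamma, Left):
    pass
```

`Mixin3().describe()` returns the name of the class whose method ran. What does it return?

L[Mixin3] = Mixin3 + merge(L[Alpha], L[Gamma], L[Left], [Alpha Gamma Left])
  take Alpha:  [Alpha Core Left Mid object] + [Gamma Delta Left Mid object] + [Left Mid object] + [Alpha Gamma Left]
  take Core:  [Core Left Mid object] + [Gamma Delta Left Mid object] + [Left Mid object] + [Gamma Left]
  take Gamma:  [Left Mid object] + [Gamma Delta Left Mid object] + [Left Mid object] + [Gamma Left]
  take Delta:  [Left Mid object] + [Delta Left Mid object] + [Left Mid object] + [Left]
  take Left:  [Left Mid object] + [Left Mid object] + [Left Mid object] + [Left]
  take Mid:  [Mid object] + [Mid object] + [Mid object]
  take object:  [object] + [object] + [object]
MRO: Mixin3 Alpha Core Gamma Delta Left Mid object
describe is defined in: Core, Delta, Left. First along the MRO is Core.

Core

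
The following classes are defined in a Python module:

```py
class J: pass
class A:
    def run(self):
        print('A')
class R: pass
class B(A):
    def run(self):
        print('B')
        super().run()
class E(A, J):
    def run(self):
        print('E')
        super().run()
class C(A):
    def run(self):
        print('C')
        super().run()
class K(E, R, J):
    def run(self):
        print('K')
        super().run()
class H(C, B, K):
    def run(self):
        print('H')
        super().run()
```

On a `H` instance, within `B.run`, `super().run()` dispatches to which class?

L[H] = H + merge(L[C], L[B], L[K], [C B K])
  take C:  [C A object] + [B A object] + [K E A R J object] + [C B K]
  take B:  [A object] + [B A object] + [K E A R J object] + [B K]
  take K:  [A object] + [A object] + [K E A R J object] + [K]
  take E:  [A object] + [A object] + [E A R J object]
  take A:  [A object] + [A object] + [A R J object]
  take R:  [object] + [object] + [R J object]
  take J:  [object] + [object] + [J object]
  take object:  [object] + [object] + [object]
MRO: H C B K E A R J object
super() in B.run on a H instance goes to the class after B in H's MRO: K.

K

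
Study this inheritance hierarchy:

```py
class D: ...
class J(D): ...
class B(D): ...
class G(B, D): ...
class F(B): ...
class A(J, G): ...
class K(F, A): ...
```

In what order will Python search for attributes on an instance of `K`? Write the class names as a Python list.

L[K] = K + merge(L[F], L[A], [F A])
  take F:  [F B D object] + [A J G B D object] + [F A]
  take A:  [B D object] + [A J G B D object] + [A]
  take J:  [B D object] + [J G B D object]
  take G:  [B D object] + [G B D object]
  take B:  [B D object] + [B D object]
  take D:  [D object] + [D object]
  take object:  [object] + [object]

[K, F, A, J, G, B, D, object]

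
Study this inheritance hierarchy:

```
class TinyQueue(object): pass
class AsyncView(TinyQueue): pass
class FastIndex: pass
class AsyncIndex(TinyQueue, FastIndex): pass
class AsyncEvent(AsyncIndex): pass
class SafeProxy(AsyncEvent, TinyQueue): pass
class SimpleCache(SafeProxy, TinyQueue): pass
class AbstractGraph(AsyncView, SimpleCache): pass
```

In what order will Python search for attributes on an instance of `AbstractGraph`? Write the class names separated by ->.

AbstractGraph -> AsyncView -> SimpleCache -> SafeProxy -> AsyncEvent -> AsyncIndex -> TinyQueue -> FastIndex -> object

L[AbstractGraph] = AbstractGraph + merge(L[AsyncView], L[SimpleCache], [AsyncView SimpleCache])
  take AsyncView:  [AsyncView TinyQueue object] + [SimpleCache SafeProxy AsyncEvent AsyncIndex TinyQueue FastIndex object] + [AsyncView SimpleCache]
  take SimpleCache:  [TinyQueue object] + [SimpleCache SafeProxy AsyncEvent AsyncIndex TinyQueue FastIndex object] + [SimpleCache]
  take SafeProxy:  [TinyQueue object] + [SafeProxy AsyncEvent AsyncIndex TinyQueue FastIndex object]
  take AsyncEvent:  [TinyQueue object] + [AsyncEvent AsyncIndex TinyQueue FastIndex object]
  take AsyncIndex:  [TinyQueue object] + [AsyncIndex TinyQueue FastIndex object]
  take TinyQueue:  [TinyQueue object] + [TinyQueue FastIndex object]
  take FastIndex:  [object] + [FastIndex object]
  take object:  [object] + [object]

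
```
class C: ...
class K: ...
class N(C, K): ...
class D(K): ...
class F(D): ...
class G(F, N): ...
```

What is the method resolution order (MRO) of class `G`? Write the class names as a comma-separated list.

G, F, D, N, C, K, object

L[G] = G + merge(L[F], L[N], [F N])
  take F:  [F D K object] + [N C K object] + [F N]
  take D:  [D K object] + [N C K object] + [N]
  take N:  [K object] + [N C K object] + [N]
  take C:  [K object] + [C K object]
  take K:  [K object] + [K object]
  take object:  [object] + [object]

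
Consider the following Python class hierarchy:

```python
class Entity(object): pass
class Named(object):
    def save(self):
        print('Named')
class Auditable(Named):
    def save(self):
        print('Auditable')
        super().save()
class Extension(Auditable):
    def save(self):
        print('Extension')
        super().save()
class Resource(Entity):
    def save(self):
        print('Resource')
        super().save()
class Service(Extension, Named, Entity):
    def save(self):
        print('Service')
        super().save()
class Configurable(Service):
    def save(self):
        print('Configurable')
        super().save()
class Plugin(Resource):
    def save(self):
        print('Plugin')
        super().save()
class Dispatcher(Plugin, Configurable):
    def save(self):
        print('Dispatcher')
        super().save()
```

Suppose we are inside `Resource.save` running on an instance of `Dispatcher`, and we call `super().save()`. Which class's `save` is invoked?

L[Dispatcher] = Dispatcher + merge(L[Plugin], L[Configurable], [Plugin Configurable])
  take Plugin:  [Plugin Resource Entity object] + [Configurable Service Extension Auditable Named Entity object] + [Plugin Configurable]
  take Resource:  [Resource Entity object] + [Configurable Service Extension Auditable Named Entity object] + [Configurable]
  take Configurable:  [Entity object] + [Configurable Service Extension Auditable Named Entity object] + [Configurable]
  take Service:  [Entity object] + [Service Extension Auditable Named Entity object]
  take Extension:  [Entity object] + [Extension Auditable Named Entity object]
  take Auditable:  [Entity object] + [Auditable Named Entity object]
  take Named:  [Entity object] + [Named Entity object]
  take Entity:  [Entity object] + [Entity object]
  take object:  [object] + [object]
MRO: Dispatcher Plugin Resource Configurable Service Extension Auditable Named Entity object
super() in Resource.save on a Dispatcher instance goes to the class after Resource in Dispatcher's MRO: Configurable.

Configurable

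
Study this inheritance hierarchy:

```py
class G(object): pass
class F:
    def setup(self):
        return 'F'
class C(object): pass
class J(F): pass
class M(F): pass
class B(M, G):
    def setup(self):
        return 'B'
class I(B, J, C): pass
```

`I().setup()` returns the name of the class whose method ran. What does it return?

L[I] = I + merge(L[B], L[J], L[C], [B J C])
  take B:  [B M F G object] + [J F object] + [C object] + [B J C]
  take M:  [M F G object] + [J F object] + [C object] + [J C]
  take J:  [F G object] + [J F object] + [C object] + [J C]
  take F:  [F G object] + [F object] + [C object] + [C]
  take G:  [G object] + [object] + [C object] + [C]
  take C:  [object] + [object] + [C object] + [C]
  take object:  [object] + [object] + [object]
MRO: I B M J F G C object
setup is defined in: B, F. First along the MRO is B.

B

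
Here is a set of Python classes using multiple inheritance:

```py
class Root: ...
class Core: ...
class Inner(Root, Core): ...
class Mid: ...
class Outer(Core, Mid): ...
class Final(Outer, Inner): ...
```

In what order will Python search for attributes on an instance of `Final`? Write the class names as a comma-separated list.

L[Final] = Final + merge(L[Outer], L[Inner], [Outer Inner])
  take Outer:  [Outer Core Mid object] + [Inner Root Core object] + [Outer Inner]
  take Inner:  [Core Mid object] + [Inner Root Core object] + [Inner]
  take Root:  [Core Mid object] + [Root Core object]
  take Core:  [Core Mid object] + [Core object]
  take Mid:  [Mid object] + [object]
  take object:  [object] + [object]

Final, Outer, Inner, Root, Core, Mid, object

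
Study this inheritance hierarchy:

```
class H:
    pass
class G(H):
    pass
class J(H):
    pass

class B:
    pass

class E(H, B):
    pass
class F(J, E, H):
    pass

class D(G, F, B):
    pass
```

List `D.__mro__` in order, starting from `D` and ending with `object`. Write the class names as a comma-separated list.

L[D] = D + merge(L[G], L[F], L[B], [G F B])
  take G:  [G H object] + [F J E H B object] + [B object] + [G F B]
  take F:  [H object] + [F J E H B object] + [B object] + [F B]
  take J:  [H object] + [J E H B object] + [B object] + [B]
  take E:  [H object] + [E H B object] + [B object] + [B]
  take H:  [H object] + [H B object] + [B object] + [B]
  take B:  [object] + [B object] + [B object] + [B]
  take object:  [object] + [object] + [object]

D, G, F, J, E, H, B, object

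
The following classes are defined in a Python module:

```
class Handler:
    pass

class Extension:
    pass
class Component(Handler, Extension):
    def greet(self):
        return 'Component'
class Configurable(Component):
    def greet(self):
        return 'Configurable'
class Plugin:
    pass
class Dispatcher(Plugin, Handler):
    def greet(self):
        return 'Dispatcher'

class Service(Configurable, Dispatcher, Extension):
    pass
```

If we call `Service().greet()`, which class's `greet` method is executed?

L[Service] = Service + merge(L[Configurable], L[Dispatcher], L[Extension], [Configurable Dispatcher Extension])
  take Configurable:  [Configurable Component Handler Extension object] + [Dispatcher Plugin Handler object] + [Extension object] + [Configurable Dispatcher Extension]
  take Component:  [Component Handler Extension object] + [Dispatcher Plugin Handler object] + [Extension object] + [Dispatcher Extension]
  take Dispatcher:  [Handler Extension object] + [Dispatcher Plugin Handler object] + [Extension object] + [Dispatcher Extension]
  take Plugin:  [Handler Extension object] + [Plugin Handler object] + [Extension object] + [Extension]
  take Handler:  [Handler Extension object] + [Handler object] + [Extension object] + [Extension]
  take Extension:  [Extension object] + [object] + [Extension object] + [Extension]
  take object:  [object] + [object] + [object]
MRO: Service Configurable Component Dispatcher Plugin Handler Extension object
greet is defined in: Component, Configurable, Dispatcher. First along the MRO is Configurable.

Configurable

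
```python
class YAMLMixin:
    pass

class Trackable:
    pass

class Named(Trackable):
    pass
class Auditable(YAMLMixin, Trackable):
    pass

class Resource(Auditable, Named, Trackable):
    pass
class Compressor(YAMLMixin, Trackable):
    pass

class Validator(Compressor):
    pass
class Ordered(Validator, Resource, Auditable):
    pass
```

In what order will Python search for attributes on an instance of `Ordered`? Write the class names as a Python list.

L[Ordered] = Ordered + merge(L[Validator], L[Resource], L[Auditable], [Validator Resource Auditable])
  take Validator:  [Validator Compressor YAMLMixin Trackable object] + [Resource Auditable YAMLMixin Named Trackable object] + [Auditable YAMLMixin Trackable object] + [Validator Resource Auditable]
  take Compressor:  [Compressor YAMLMixin Trackable object] + [Resource Auditable YAMLMixin Named Trackable object] + [Auditable YAMLMixin Trackable object] + [Resource Auditable]
  take Resource:  [YAMLMixin Trackable object] + [Resource Auditable YAMLMixin Named Trackable object] + [Auditable YAMLMixin Trackable object] + [Resource Auditable]
  take Auditable:  [YAMLMixin Trackable object] + [Auditable YAMLMixin Named Trackable object] + [Auditable YAMLMixin Trackable object] + [Auditable]
  take YAMLMixin:  [YAMLMixin Trackable object] + [YAMLMixin Named Trackable object] + [YAMLMixin Trackable object]
  take Named:  [Trackable object] + [Named Trackable object] + [Trackable object]
  take Trackable:  [Trackable object] + [Trackable object] + [Trackable object]
  take object:  [object] + [object] + [object]

[Ordered, Validator, Compressor, Resource, Auditable, YAMLMixin, Named, Trackable, object]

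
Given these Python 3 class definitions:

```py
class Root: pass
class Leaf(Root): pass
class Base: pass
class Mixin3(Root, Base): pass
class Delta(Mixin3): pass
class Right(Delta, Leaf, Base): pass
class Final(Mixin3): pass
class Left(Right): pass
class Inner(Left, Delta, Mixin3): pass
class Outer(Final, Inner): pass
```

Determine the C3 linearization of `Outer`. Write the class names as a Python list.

[Outer, Final, Inner, Left, Right, Delta, Mixin3, Leaf, Root, Base, object]

L[Outer] = Outer + merge(L[Final], L[Inner], [Final Inner])
  take Final:  [Final Mixin3 Root Base object] + [Inner Left Right Delta Mixin3 Leaf Root Base object] + [Final Inner]
  take Inner:  [Mixin3 Root Base object] + [Inner Left Right Delta Mixin3 Leaf Root Base object] + [Inner]
  take Left:  [Mixin3 Root Base object] + [Left Right Delta Mixin3 Leaf Root Base object]
  take Right:  [Mixin3 Root Base object] + [Right Delta Mixin3 Leaf Root Base object]
  take Delta:  [Mixin3 Root Base object] + [Delta Mixin3 Leaf Root Base object]
  take Mixin3:  [Mixin3 Root Base object] + [Mixin3 Leaf Root Base object]
  take Leaf:  [Root Base object] + [Leaf Root Base object]
  take Root:  [Root Base object] + [Root Base object]
  take Base:  [Base object] + [Base object]
  take object:  [object] + [object]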